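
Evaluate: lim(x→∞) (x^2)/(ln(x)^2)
This is an ∞/∞ indeterminate form.

Apply L'Hôpital's rule: differentiate numerator and denominator separately.
  f(x) = x^2   ⇒   f'(x) = 2·x
  g(x) = ln(x)^2   ⇒   g'(x) = 2·ln(x)/x
  lim(x→∞) f'(x)/g'(x) = lim(x→∞) (2·x)/(2·ln(x)/x)
  = ∞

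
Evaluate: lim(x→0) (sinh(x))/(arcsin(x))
This is a 0/0 indeterminate form.

Apply L'Hôpital's rule: differentiate numerator and denominator separately.
  f(x) = sinh(x)   ⇒   f'(x) = cosh(x)
  g(x) = asin(x)   ⇒   g'(x) = 1/sqrt(1 - x^2)
  lim(x→0) f'(x)/g'(x) = lim(x→0) (cosh(x))/(1/sqrt(1 - x^2))
  = 1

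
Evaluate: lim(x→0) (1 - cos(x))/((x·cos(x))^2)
This is a 0/0 indeterminate form.

Apply L'Hôpital's rule: differentiate numerator and denominator separately.
  f(x) = 1 - cos(x)   ⇒   f'(x) = sin(x)
  g(x) = x^2·cos(x)^2   ⇒   g'(x) = -2·x^2·sin(x)·cos(x) + 2·x·cos(x)^2
  lim(x→0) f'(x)/g'(x) = lim(x→0) (sin(x))/(-2·x^2·sin(x)·cos(x) + 2·x·cos(x)^2)
  = 1/2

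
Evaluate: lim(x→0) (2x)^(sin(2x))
This is an exponential indeterminate form.

For exponential indeterminate forms, take the natural log:
  Let L = lim(x→0) (2x)^(sin(2x))
  Then ln(L) = lim(x→0) [exponent × ln(base)]
  Evaluate using L'Hôpital or standard limits, then exponentiate.
  L = 1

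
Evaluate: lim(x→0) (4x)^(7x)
This is an exponential indeterminate form.

For exponential indeterminate forms, take the natural log:
  Let L = lim(x→0) (4x)^(7x)
  Then ln(L) = lim(x→0) [exponent × ln(base)]
  Evaluate using L'Hôpital or standard limits, then exponentiate.
  L = 1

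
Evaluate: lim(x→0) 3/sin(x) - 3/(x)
This is an ∞-∞ indeterminate form.

Combine fractions or rationalize to convert ∞-∞ to 0/0 form:
  lim(x→0) 3/sin(x) - 3/(x) = 0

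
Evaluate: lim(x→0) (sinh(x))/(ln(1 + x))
This is a 0/0 indeterminate form.

Apply L'Hôpital's rule: differentiate numerator and denominator separately.
  f(x) = sinh(x)   ⇒   f'(x) = cosh(x)
  g(x) = ln(x + 1)   ⇒   g'(x) = 1/(x + 1)
  lim(x→0) f'(x)/g'(x) = lim(x→0) (cosh(x))/(1/(x + 1))
  = 1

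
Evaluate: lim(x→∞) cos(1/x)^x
This is an exponential indeterminate form.

For exponential indeterminate forms, take the natural log:
  Let L = lim(x→∞) cos(1/x)^x
  Then ln(L) = lim(x→∞) [exponent × ln(base)]
  Evaluate using L'Hôpital or standard limits, then exponentiate.
  L = 1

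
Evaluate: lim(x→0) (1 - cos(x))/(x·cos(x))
This is a 0/0 indeterminate form.

Apply L'Hôpital's rule: differentiate numerator and denominator separately.
  f(x) = 1 - cos(x)   ⇒   f'(x) = sin(x)
  g(x) = x·cos(x)   ⇒   g'(x) = -x·sin(x) + cos(x)
  lim(x→0) f'(x)/g'(x) = lim(x→0) (sin(x))/(-x·sin(x) + cos(x))
  = 0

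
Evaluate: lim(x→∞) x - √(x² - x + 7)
This is an ∞-∞ indeterminate form.

Combine fractions or rationalize to convert ∞-∞ to 0/0 form:
  lim(x→∞) x - √(x² - x + 7) = 1/2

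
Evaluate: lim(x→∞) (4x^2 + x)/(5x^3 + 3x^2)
This is an ∞/∞ indeterminate form.

Apply L'Hôpital's rule: differentiate numerator and denominator separately.
  f(x) = 4·x^2 + x   ⇒   f'(x) = 8·x + 1
  g(x) = 5·x^3 + 3·x^2   ⇒   g'(x) = 15·x^2 + 6·x
  lim(x→∞) f'(x)/g'(x) = lim(x→∞) (8·x + 1)/(15·x^2 + 6·x)
  = 0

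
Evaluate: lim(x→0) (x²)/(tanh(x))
This is a 0/0 indeterminate form.

Apply L'Hôpital's rule: differentiate numerator and denominator separately.
  f(x) = x^2   ⇒   f'(x) = 2·x
  g(x) = tanh(x)   ⇒   g'(x) = 1 - tanh(x)^2
  lim(x→0) f'(x)/g'(x) = lim(x→0) (2·x)/(1 - tanh(x)^2)
  = 0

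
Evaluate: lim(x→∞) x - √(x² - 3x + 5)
This is an ∞-∞ indeterminate form.

Combine fractions or rationalize to convert ∞-∞ to 0/0 form:
  lim(x→∞) x - √(x² - 3x + 5) = 3/2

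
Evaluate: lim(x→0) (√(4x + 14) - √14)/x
This is a standard limit.

Factor or rationalize the expression:
  lim(x→0) (√(4x + 14) - √14)/x = sqrt(14)/7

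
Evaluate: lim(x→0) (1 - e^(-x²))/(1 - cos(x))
This is a 0/0 indeterminate form.

Apply L'Hôpital's rule: differentiate numerator and denominator separately.
  f(x) = 1 - e^(-x^2)   ⇒   f'(x) = 2·x·e^(-x^2)
  g(x) = 1 - cos(x)   ⇒   g'(x) = sin(x)
  lim(x→0) f'(x)/g'(x) = lim(x→0) (2·x·e^(-x^2))/(sin(x))
  = 2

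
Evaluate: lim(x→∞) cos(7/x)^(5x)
This is an exponential indeterminate form.

For exponential indeterminate forms, take the natural log:
  Let L = lim(x→∞) cos(7/x)^(5x)
  Then ln(L) = lim(x→∞) [exponent × ln(base)]
  Evaluate using L'Hôpital or standard limits, then exponentiate.
  L = 1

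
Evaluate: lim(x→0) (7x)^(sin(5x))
This is an exponential indeterminate form.

For exponential indeterminate forms, take the natural log:
  Let L = lim(x→0) (7x)^(sin(5x))
  Then ln(L) = lim(x→0) [exponent × ln(base)]
  Evaluate using L'Hôpital or standard limits, then exponentiate.
  L = 1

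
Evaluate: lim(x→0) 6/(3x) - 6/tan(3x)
This is an ∞-∞ indeterminate form.

Combine fractions or rationalize to convert ∞-∞ to 0/0 form:
  lim(x→0) 6/(3x) - 6/tan(3x) = 0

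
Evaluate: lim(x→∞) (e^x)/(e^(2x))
This is an ∞/∞ indeterminate form.

Apply L'Hôpital's rule: differentiate numerator and denominator separately.
  f(x) = e^(x)   ⇒   f'(x) = e^(x)
  g(x) = e^(2·x)   ⇒   g'(x) = 2·e^(2·x)
  lim(x→∞) f'(x)/g'(x) = lim(x→∞) (e^(x))/(2·e^(2·x))
  = 0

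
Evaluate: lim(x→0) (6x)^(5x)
This is an exponential indeterminate form.

For exponential indeterminate forms, take the natural log:
  Let L = lim(x→0) (6x)^(5x)
  Then ln(L) = lim(x→0) [exponent × ln(base)]
  Evaluate using L'Hôpital or standard limits, then exponentiate.
  L = 1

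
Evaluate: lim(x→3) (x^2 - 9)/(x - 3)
This is a standard limit.

Factor or rationalize the expression:
  lim(x→3) (x^2 - 9)/(x - 3) = 6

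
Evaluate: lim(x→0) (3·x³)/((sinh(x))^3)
This is a 0/0 indeterminate form.

Apply L'Hôpital's rule: differentiate numerator and denominator separately.
  f(x) = 3·x^3   ⇒   f'(x) = 9·x^2
  g(x) = sinh(x)^3   ⇒   g'(x) = 3·sinh(x)^2·cosh(x)
  lim(x→0) f'(x)/g'(x) = lim(x→0) (9·x^2)/(3·sinh(x)^2·cosh(x))
  = 3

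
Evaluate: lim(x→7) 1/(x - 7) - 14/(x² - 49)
This is an ∞-∞ indeterminate form.

Combine fractions or rationalize to convert ∞-∞ to 0/0 form:
  lim(x→7) 1/(x - 7) - 14/(x² - 49) = 1/14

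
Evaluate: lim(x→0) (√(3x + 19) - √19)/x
This is a standard limit.

Factor or rationalize the expression:
  lim(x→0) (√(3x + 19) - √19)/x = 3·sqrt(19)/38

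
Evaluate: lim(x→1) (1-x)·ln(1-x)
This is a 0·∞ indeterminate form.

Rewrite 0·∞ as a quotient (0/0 or ∞/∞ form), then apply L'Hôpital's rule:
  lim(x→1) (1-x)·ln(1-x) = 0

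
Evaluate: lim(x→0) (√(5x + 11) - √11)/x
This is a standard limit.

Factor or rationalize the expression:
  lim(x→0) (√(5x + 11) - √11)/x = 5·sqrt(11)/22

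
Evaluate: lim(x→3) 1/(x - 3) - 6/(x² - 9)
This is an ∞-∞ indeterminate form.

Combine fractions or rationalize to convert ∞-∞ to 0/0 form:
  lim(x→3) 1/(x - 3) - 6/(x² - 9) = 1/6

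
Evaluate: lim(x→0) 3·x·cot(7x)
This is a 0·∞ indeterminate form.

Rewrite 0·∞ as a quotient (0/0 or ∞/∞ form), then apply L'Hôpital's rule:
  lim(x→0) 3·x·cot(7x) = 3/7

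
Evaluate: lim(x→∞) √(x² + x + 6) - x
This is an ∞-∞ indeterminate form.

Combine fractions or rationalize to convert ∞-∞ to 0/0 form:
  lim(x→∞) √(x² + x + 6) - x = 1/2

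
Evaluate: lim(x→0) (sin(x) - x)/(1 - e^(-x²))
This is a 0/0 indeterminate form.

Apply L'Hôpital's rule: differentiate numerator and denominator separately.
  f(x) = -x + sin(x)   ⇒   f'(x) = cos(x) - 1
  g(x) = 1 - e^(-x^2)   ⇒   g'(x) = 2·x·e^(-x^2)
  lim(x→0) f'(x)/g'(x) = lim(x→0) (cos(x) - 1)/(2·x·e^(-x^2))
  = 0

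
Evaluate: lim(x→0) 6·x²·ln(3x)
This is a 0·∞ indeterminate form.

Rewrite 0·∞ as a quotient (0/0 or ∞/∞ form), then apply L'Hôpital's rule:
  lim(x→0) 6·x²·ln(3x) = 0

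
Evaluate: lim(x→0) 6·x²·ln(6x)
This is a 0·∞ indeterminate form.

Rewrite 0·∞ as a quotient (0/0 or ∞/∞ form), then apply L'Hôpital's rule:
  lim(x→0) 6·x²·ln(6x) = 0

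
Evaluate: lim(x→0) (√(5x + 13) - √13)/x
This is a standard limit.

Factor or rationalize the expression:
  lim(x→0) (√(5x + 13) - √13)/x = 5·sqrt(13)/26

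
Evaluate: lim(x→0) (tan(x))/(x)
This is a 0/0 indeterminate form.

Apply L'Hôpital's rule: differentiate numerator and denominator separately.
  f(x) = tan(x)   ⇒   f'(x) = tan(x)^2 + 1
  g(x) = x   ⇒   g'(x) = 1
  lim(x→0) f'(x)/g'(x) = lim(x→0) (tan(x)^2 + 1)/(1)
  = 1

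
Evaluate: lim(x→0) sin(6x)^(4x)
This is an exponential indeterminate form.

For exponential indeterminate forms, take the natural log:
  Let L = lim(x→0) sin(6x)^(4x)
  Then ln(L) = lim(x→0) [exponent × ln(base)]
  Evaluate using L'Hôpital or standard limits, then exponentiate.
  L = 1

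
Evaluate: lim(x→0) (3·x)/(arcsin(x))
This is a 0/0 indeterminate form.

Apply L'Hôpital's rule: differentiate numerator and denominator separately.
  f(x) = 3·x   ⇒   f'(x) = 3
  g(x) = asin(x)   ⇒   g'(x) = 1/sqrt(1 - x^2)
  lim(x→0) f'(x)/g'(x) = lim(x→0) (3)/(1/sqrt(1 - x^2))
  = 3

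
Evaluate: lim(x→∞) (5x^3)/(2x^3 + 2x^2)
This is an ∞/∞ indeterminate form.

Apply L'Hôpital's rule: differentiate numerator and denominator separately.
  f(x) = 5·x^3   ⇒   f'(x) = 15·x^2
  g(x) = 2·x^3 + 2·x^2   ⇒   g'(x) = 6·x^2 + 4·x
  lim(x→∞) f'(x)/g'(x) = lim(x→∞) (15·x^2)/(6·x^2 + 4·x)
  = 5/2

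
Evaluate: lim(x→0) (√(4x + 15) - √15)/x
This is a standard limit.

Factor or rationalize the expression:
  lim(x→0) (√(4x + 15) - √15)/x = 2·sqrt(15)/15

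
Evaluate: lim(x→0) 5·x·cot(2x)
This is a 0·∞ indeterminate form.

Rewrite 0·∞ as a quotient (0/0 or ∞/∞ form), then apply L'Hôpital's rule:
  lim(x→0) 5·x·cot(2x) = 5/2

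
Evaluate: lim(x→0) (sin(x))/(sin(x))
This is a 0/0 indeterminate form.

Apply L'Hôpital's rule: differentiate numerator and denominator separately.
  f(x) = sin(x)   ⇒   f'(x) = cos(x)
  g(x) = sin(x)   ⇒   g'(x) = cos(x)
  lim(x→0) f'(x)/g'(x) = lim(x→0) (cos(x))/(cos(x))
  = 1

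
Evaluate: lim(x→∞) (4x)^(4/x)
This is an exponential indeterminate form.

For exponential indeterminate forms, take the natural log:
  Let L = lim(x→∞) (4x)^(4/x)
  Then ln(L) = lim(x→∞) [exponent × ln(base)]
  Evaluate using L'Hôpital or standard limits, then exponentiate.
  L = 1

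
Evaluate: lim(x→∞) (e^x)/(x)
This is an ∞/∞ indeterminate form.

Apply L'Hôpital's rule: differentiate numerator and denominator separately.
  f(x) = e^(x)   ⇒   f'(x) = e^(x)
  g(x) = x   ⇒   g'(x) = 1
  lim(x→∞) f'(x)/g'(x) = lim(x→∞) (e^(x))/(1)
  = ∞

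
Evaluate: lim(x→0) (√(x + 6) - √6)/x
This is a standard limit.

Factor or rationalize the expression:
  lim(x→0) (√(x + 6) - √6)/x = sqrt(6)/12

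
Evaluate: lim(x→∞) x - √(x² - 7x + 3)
This is an ∞-∞ indeterminate form.

Combine fractions or rationalize to convert ∞-∞ to 0/0 form:
  lim(x→∞) x - √(x² - 7x + 3) = 7/2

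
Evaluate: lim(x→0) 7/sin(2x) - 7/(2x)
This is an ∞-∞ indeterminate form.

Combine fractions or rationalize to convert ∞-∞ to 0/0 form:
  lim(x→0) 7/sin(2x) - 7/(2x) = 0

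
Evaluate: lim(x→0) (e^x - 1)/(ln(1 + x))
This is a 0/0 indeterminate form.

Apply L'Hôpital's rule: differentiate numerator and denominator separately.
  f(x) = e^(x) - 1   ⇒   f'(x) = e^(x)
  g(x) = ln(x + 1)   ⇒   g'(x) = 1/(x + 1)
  lim(x→0) f'(x)/g'(x) = lim(x→0) (e^(x))/(1/(x + 1))
  = 1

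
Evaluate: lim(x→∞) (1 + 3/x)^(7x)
This is an exponential indeterminate form.

For exponential indeterminate forms, take the natural log:
  Let L = lim(x→∞) (1 + 3/x)^(7x)
  Then ln(L) = lim(x→∞) [exponent × ln(base)]
  Evaluate using L'Hôpital or standard limits, then exponentiate.
  L = e^(21)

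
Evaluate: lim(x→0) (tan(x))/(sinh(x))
This is a 0/0 indeterminate form.

Apply L'Hôpital's rule: differentiate numerator and denominator separately.
  f(x) = tan(x)   ⇒   f'(x) = tan(x)^2 + 1
  g(x) = sinh(x)   ⇒   g'(x) = cosh(x)
  lim(x→0) f'(x)/g'(x) = lim(x→0) (tan(x)^2 + 1)/(cosh(x))
  = 1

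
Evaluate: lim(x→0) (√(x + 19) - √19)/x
This is a standard limit.

Factor or rationalize the expression:
  lim(x→0) (√(x + 19) - √19)/x = sqrt(19)/38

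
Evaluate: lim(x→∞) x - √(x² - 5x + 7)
This is an ∞-∞ indeterminate form.

Combine fractions or rationalize to convert ∞-∞ to 0/0 form:
  lim(x→∞) x - √(x² - 5x + 7) = 5/2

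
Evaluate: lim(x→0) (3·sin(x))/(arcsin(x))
This is a 0/0 indeterminate form.

Apply L'Hôpital's rule: differentiate numerator and denominator separately.
  f(x) = 3·sin(x)   ⇒   f'(x) = 3·cos(x)
  g(x) = asin(x)   ⇒   g'(x) = 1/sqrt(1 - x^2)
  lim(x→0) f'(x)/g'(x) = lim(x→0) (3·cos(x))/(1/sqrt(1 - x^2))
  = 3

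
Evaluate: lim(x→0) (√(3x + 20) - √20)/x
This is a standard limit.

Factor or rationalize the expression:
  lim(x→0) (√(3x + 20) - √20)/x = 3·sqrt(5)/20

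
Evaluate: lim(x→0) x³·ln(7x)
This is a 0·∞ indeterminate form.

Rewrite 0·∞ as a quotient (0/0 or ∞/∞ form), then apply L'Hôpital's rule:
  lim(x→0) x³·ln(7x) = 0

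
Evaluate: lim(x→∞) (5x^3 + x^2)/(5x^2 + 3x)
This is an ∞/∞ indeterminate form.

Apply L'Hôpital's rule: differentiate numerator and denominator separately.
  f(x) = 5·x^3 + x^2   ⇒   f'(x) = 15·x^2 + 2·x
  g(x) = 5·x^2 + 3·x   ⇒   g'(x) = 10·x + 3
  lim(x→∞) f'(x)/g'(x) = lim(x→∞) (15·x^2 + 2·x)/(10·x + 3)
  = ∞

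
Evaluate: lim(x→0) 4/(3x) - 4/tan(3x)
This is an ∞-∞ indeterminate form.

Combine fractions or rationalize to convert ∞-∞ to 0/0 form:
  lim(x→0) 4/(3x) - 4/tan(3x) = 0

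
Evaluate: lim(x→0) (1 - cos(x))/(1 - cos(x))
This is a 0/0 indeterminate form.

Apply L'Hôpital's rule: differentiate numerator and denominator separately.
  f(x) = 1 - cos(x)   ⇒   f'(x) = sin(x)
  g(x) = 1 - cos(x)   ⇒   g'(x) = sin(x)
  lim(x→0) f'(x)/g'(x) = lim(x→0) (sin(x))/(sin(x))
  = 1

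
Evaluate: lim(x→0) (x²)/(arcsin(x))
This is a 0/0 indeterminate form.

Apply L'Hôpital's rule: differentiate numerator and denominator separately.
  f(x) = x^2   ⇒   f'(x) = 2·x
  g(x) = asin(x)   ⇒   g'(x) = 1/sqrt(1 - x^2)
  lim(x→0) f'(x)/g'(x) = lim(x→0) (2·x)/(1/sqrt(1 - x^2))
  = 0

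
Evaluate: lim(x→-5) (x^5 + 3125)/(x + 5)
This is a standard limit.

Factor or rationalize the expression:
  lim(x→-5) (x^5 + 3125)/(x + 5) = 3125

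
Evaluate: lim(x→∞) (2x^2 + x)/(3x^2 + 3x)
This is an ∞/∞ indeterminate form.

Apply L'Hôpital's rule: differentiate numerator and denominator separately.
  f(x) = 2·x^2 + x   ⇒   f'(x) = 4·x + 1
  g(x) = 3·x^2 + 3·x   ⇒   g'(x) = 6·x + 3
  lim(x→∞) f'(x)/g'(x) = lim(x→∞) (4·x + 1)/(6·x + 3)
  = 2/3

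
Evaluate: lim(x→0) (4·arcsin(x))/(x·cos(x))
This is a 0/0 indeterminate form.

Apply L'Hôpital's rule: differentiate numerator and denominator separately.
  f(x) = 4·asin(x)   ⇒   f'(x) = 4/sqrt(1 - x^2)
  g(x) = x·cos(x)   ⇒   g'(x) = -x·sin(x) + cos(x)
  lim(x→0) f'(x)/g'(x) = lim(x→0) (4/sqrt(1 - x^2))/(-x·sin(x) + cos(x))
  = 4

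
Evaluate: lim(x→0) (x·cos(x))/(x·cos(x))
This is a 0/0 indeterminate form.

Apply L'Hôpital's rule: differentiate numerator and denominator separately.
  f(x) = x·cos(x)   ⇒   f'(x) = -x·sin(x) + cos(x)
  g(x) = x·cos(x)   ⇒   g'(x) = -x·sin(x) + cos(x)
  lim(x→0) f'(x)/g'(x) = lim(x→0) (-x·sin(x) + cos(x))/(-x·sin(x) + cos(x))
  = 1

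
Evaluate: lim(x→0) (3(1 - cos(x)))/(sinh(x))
This is a 0/0 indeterminate form.

Apply L'Hôpital's rule: differentiate numerator and denominator separately.
  f(x) = 3 - 3·cos(x)   ⇒   f'(x) = 3·sin(x)
  g(x) = sinh(x)   ⇒   g'(x) = cosh(x)
  lim(x→0) f'(x)/g'(x) = lim(x→0) (3·sin(x))/(cosh(x))
  = 0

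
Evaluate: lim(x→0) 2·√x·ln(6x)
This is a 0·∞ indeterminate form.

Rewrite 0·∞ as a quotient (0/0 or ∞/∞ form), then apply L'Hôpital's rule:
  lim(x→0) 2·√x·ln(6x) = 0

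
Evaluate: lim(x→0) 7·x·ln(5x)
This is a 0·∞ indeterminate form.

Rewrite 0·∞ as a quotient (0/0 or ∞/∞ form), then apply L'Hôpital's rule:
  lim(x→0) 7·x·ln(5x) = 0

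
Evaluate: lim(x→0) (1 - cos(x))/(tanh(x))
This is a 0/0 indeterminate form.

Apply L'Hôpital's rule: differentiate numerator and denominator separately.
  f(x) = 1 - cos(x)   ⇒   f'(x) = sin(x)
  g(x) = tanh(x)   ⇒   g'(x) = 1 - tanh(x)^2
  lim(x→0) f'(x)/g'(x) = lim(x→0) (sin(x))/(1 - tanh(x)^2)
  = 0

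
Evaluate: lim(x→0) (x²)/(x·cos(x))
This is a 0/0 indeterminate form.

Apply L'Hôpital's rule: differentiate numerator and denominator separately.
  f(x) = x^2   ⇒   f'(x) = 2·x
  g(x) = x·cos(x)   ⇒   g'(x) = -x·sin(x) + cos(x)
  lim(x→0) f'(x)/g'(x) = lim(x→0) (2·x)/(-x·sin(x) + cos(x))
  = 0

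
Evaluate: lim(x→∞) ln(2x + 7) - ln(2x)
This is an ∞-∞ indeterminate form.

Combine fractions or rationalize to convert ∞-∞ to 0/0 form:
  lim(x→∞) ln(2x + 7) - ln(2x) = 0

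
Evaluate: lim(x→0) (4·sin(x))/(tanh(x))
This is a 0/0 indeterminate form.

Apply L'Hôpital's rule: differentiate numerator and denominator separately.
  f(x) = 4·sin(x)   ⇒   f'(x) = 4·cos(x)
  g(x) = tanh(x)   ⇒   g'(x) = 1 - tanh(x)^2
  lim(x→0) f'(x)/g'(x) = lim(x→0) (4·cos(x))/(1 - tanh(x)^2)
  = 4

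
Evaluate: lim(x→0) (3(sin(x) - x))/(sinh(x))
This is a 0/0 indeterminate form.

Apply L'Hôpital's rule: differentiate numerator and denominator separately.
  f(x) = -3·x + 3·sin(x)   ⇒   f'(x) = 3·cos(x) - 3
  g(x) = sinh(x)   ⇒   g'(x) = cosh(x)
  lim(x→0) f'(x)/g'(x) = lim(x→0) (3·cos(x) - 3)/(cosh(x))
  = 0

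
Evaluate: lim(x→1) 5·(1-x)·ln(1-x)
This is a 0·∞ indeterminate form.

Rewrite 0·∞ as a quotient (0/0 or ∞/∞ form), then apply L'Hôpital's rule:
  lim(x→1) 5·(1-x)·ln(1-x) = 0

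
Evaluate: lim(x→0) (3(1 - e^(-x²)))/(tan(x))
This is a 0/0 indeterminate form.

Apply L'Hôpital's rule: differentiate numerator and denominator separately.
  f(x) = 3 - 3·e^(-x^2)   ⇒   f'(x) = 6·x·e^(-x^2)
  g(x) = tan(x)   ⇒   g'(x) = tan(x)^2 + 1
  lim(x→0) f'(x)/g'(x) = lim(x→0) (6·x·e^(-x^2))/(tan(x)^2 + 1)
  = 0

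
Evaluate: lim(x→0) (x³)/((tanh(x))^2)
This is a 0/0 indeterminate form.

Apply L'Hôpital's rule: differentiate numerator and denominator separately.
  f(x) = x^3   ⇒   f'(x) = 3·x^2
  g(x) = tanh(x)^2   ⇒   g'(x) = (2 - 2·tanh(x)^2)·tanh(x)
  lim(x→0) f'(x)/g'(x) = lim(x→0) (3·x^2)/((2 - 2·tanh(x)^2)·tanh(x))
  = 0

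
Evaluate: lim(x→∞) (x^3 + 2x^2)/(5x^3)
This is an ∞/∞ indeterminate form.

Apply L'Hôpital's rule: differentiate numerator and denominator separately.
  f(x) = x^3 + 2·x^2   ⇒   f'(x) = 3·x^2 + 4·x
  g(x) = 5·x^3   ⇒   g'(x) = 15·x^2
  lim(x→∞) f'(x)/g'(x) = lim(x→∞) (3·x^2 + 4·x)/(15·x^2)
  = 1/5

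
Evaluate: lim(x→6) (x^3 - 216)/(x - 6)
This is a standard limit.

Factor or rationalize the expression:
  lim(x→6) (x^3 - 216)/(x - 6) = 108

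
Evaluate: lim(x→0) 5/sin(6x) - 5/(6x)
This is an ∞-∞ indeterminate form.

Combine fractions or rationalize to convert ∞-∞ to 0/0 form:
  lim(x→0) 5/sin(6x) - 5/(6x) = 0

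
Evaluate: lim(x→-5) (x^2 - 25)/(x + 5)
This is a standard limit.

Factor or rationalize the expression:
  lim(x→-5) (x^2 - 25)/(x + 5) = -10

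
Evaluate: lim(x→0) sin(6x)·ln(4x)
This is a 0·∞ indeterminate form.

Rewrite 0·∞ as a quotient (0/0 or ∞/∞ form), then apply L'Hôpital's rule:
  lim(x→0) sin(6x)·ln(4x) = 0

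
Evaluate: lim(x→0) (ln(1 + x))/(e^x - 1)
This is a 0/0 indeterminate form.

Apply L'Hôpital's rule: differentiate numerator and denominator separately.
  f(x) = ln(x + 1)   ⇒   f'(x) = 1/(x + 1)
  g(x) = e^(x) - 1   ⇒   g'(x) = e^(x)
  lim(x→0) f'(x)/g'(x) = lim(x→0) (1/(x + 1))/(e^(x))
  = 1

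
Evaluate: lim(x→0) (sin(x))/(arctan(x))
This is a 0/0 indeterminate form.

Apply L'Hôpital's rule: differentiate numerator and denominator separately.
  f(x) = sin(x)   ⇒   f'(x) = cos(x)
  g(x) = atan(x)   ⇒   g'(x) = 1/(x^2 + 1)
  lim(x→0) f'(x)/g'(x) = lim(x→0) (cos(x))/(1/(x^2 + 1))
  = 1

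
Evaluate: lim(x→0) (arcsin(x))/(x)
This is a 0/0 indeterminate form.

Apply L'Hôpital's rule: differentiate numerator and denominator separately.
  f(x) = asin(x)   ⇒   f'(x) = 1/sqrt(1 - x^2)
  g(x) = x   ⇒   g'(x) = 1
  lim(x→0) f'(x)/g'(x) = lim(x→0) (1/sqrt(1 - x^2))/(1)
  = 1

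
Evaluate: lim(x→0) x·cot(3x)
This is a 0·∞ indeterminate form.

Rewrite 0·∞ as a quotient (0/0 or ∞/∞ form), then apply L'Hôpital's rule:
  lim(x→0) x·cot(3x) = 1/3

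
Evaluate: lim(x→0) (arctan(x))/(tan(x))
This is a 0/0 indeterminate form.

Apply L'Hôpital's rule: differentiate numerator and denominator separately.
  f(x) = atan(x)   ⇒   f'(x) = 1/(x^2 + 1)
  g(x) = tan(x)   ⇒   g'(x) = tan(x)^2 + 1
  lim(x→0) f'(x)/g'(x) = lim(x→0) (1/(x^2 + 1))/(tan(x)^2 + 1)
  = 1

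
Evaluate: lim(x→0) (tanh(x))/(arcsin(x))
This is a 0/0 indeterminate form.

Apply L'Hôpital's rule: differentiate numerator and denominator separately.
  f(x) = tanh(x)   ⇒   f'(x) = 1 - tanh(x)^2
  g(x) = asin(x)   ⇒   g'(x) = 1/sqrt(1 - x^2)
  lim(x→0) f'(x)/g'(x) = lim(x→0) (1 - tanh(x)^2)/(1/sqrt(1 - x^2))
  = 1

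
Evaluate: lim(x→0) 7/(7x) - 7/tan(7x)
This is an ∞-∞ indeterminate form.

Combine fractions or rationalize to convert ∞-∞ to 0/0 form:
  lim(x→0) 7/(7x) - 7/tan(7x) = 0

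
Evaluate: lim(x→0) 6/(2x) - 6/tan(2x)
This is an ∞-∞ indeterminate form.

Combine fractions or rationalize to convert ∞-∞ to 0/0 form:
  lim(x→0) 6/(2x) - 6/tan(2x) = 0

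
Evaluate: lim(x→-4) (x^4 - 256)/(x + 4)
This is a standard limit.

Factor or rationalize the expression:
  lim(x→-4) (x^4 - 256)/(x + 4) = -256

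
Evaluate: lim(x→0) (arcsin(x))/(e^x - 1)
This is a 0/0 indeterminate form.

Apply L'Hôpital's rule: differentiate numerator and denominator separately.
  f(x) = asin(x)   ⇒   f'(x) = 1/sqrt(1 - x^2)
  g(x) = e^(x) - 1   ⇒   g'(x) = e^(x)
  lim(x→0) f'(x)/g'(x) = lim(x→0) (1/sqrt(1 - x^2))/(e^(x))
  = 1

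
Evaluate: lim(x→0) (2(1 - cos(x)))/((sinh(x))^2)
This is a 0/0 indeterminate form.

Apply L'Hôpital's rule: differentiate numerator and denominator separately.
  f(x) = 2 - 2·cos(x)   ⇒   f'(x) = 2·sin(x)
  g(x) = sinh(x)^2   ⇒   g'(x) = 2·sinh(x)·cosh(x)
  lim(x→0) f'(x)/g'(x) = lim(x→0) (2·sin(x))/(2·sinh(x)·cosh(x))
  = 1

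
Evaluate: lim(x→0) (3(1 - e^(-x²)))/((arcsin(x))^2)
This is a 0/0 indeterminate form.

Apply L'Hôpital's rule: differentiate numerator and denominator separately.
  f(x) = 3 - 3·e^(-x^2)   ⇒   f'(x) = 6·x·e^(-x^2)
  g(x) = asin(x)^2   ⇒   g'(x) = 2·asin(x)/sqrt(1 - x^2)
  lim(x→0) f'(x)/g'(x) = lim(x→0) (6·x·e^(-x^2))/(2·asin(x)/sqrt(1 - x^2))
  = 3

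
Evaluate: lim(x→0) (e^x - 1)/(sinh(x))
This is a 0/0 indeterminate form.

Apply L'Hôpital's rule: differentiate numerator and denominator separately.
  f(x) = e^(x) - 1   ⇒   f'(x) = e^(x)
  g(x) = sinh(x)   ⇒   g'(x) = cosh(x)
  lim(x→0) f'(x)/g'(x) = lim(x→0) (e^(x))/(cosh(x))
  = 1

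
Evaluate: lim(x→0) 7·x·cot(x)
This is a 0·∞ indeterminate form.

Rewrite 0·∞ as a quotient (0/0 or ∞/∞ form), then apply L'Hôpital's rule:
  lim(x→0) 7·x·cot(x) = 7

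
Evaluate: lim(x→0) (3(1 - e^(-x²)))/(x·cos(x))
This is a 0/0 indeterminate form.

Apply L'Hôpital's rule: differentiate numerator and denominator separately.
  f(x) = 3 - 3·e^(-x^2)   ⇒   f'(x) = 6·x·e^(-x^2)
  g(x) = x·cos(x)   ⇒   g'(x) = -x·sin(x) + cos(x)
  lim(x→0) f'(x)/g'(x) = lim(x→0) (6·x·e^(-x^2))/(-x·sin(x) + cos(x))
  = 0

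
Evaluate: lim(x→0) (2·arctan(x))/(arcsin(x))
This is a 0/0 indeterminate form.

Apply L'Hôpital's rule: differentiate numerator and denominator separately.
  f(x) = 2·atan(x)   ⇒   f'(x) = 2/(x^2 + 1)
  g(x) = asin(x)   ⇒   g'(x) = 1/sqrt(1 - x^2)
  lim(x→0) f'(x)/g'(x) = lim(x→0) (2/(x^2 + 1))/(1/sqrt(1 - x^2))
  = 2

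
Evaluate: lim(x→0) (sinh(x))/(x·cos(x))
This is a 0/0 indeterminate form.

Apply L'Hôpital's rule: differentiate numerator and denominator separately.
  f(x) = sinh(x)   ⇒   f'(x) = cosh(x)
  g(x) = x·cos(x)   ⇒   g'(x) = -x·sin(x) + cos(x)
  lim(x→0) f'(x)/g'(x) = lim(x→0) (cosh(x))/(-x·sin(x) + cos(x))
  = 1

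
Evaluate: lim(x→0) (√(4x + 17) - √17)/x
This is a standard limit.

Factor or rationalize the expression:
  lim(x→0) (√(4x + 17) - √17)/x = 2·sqrt(17)/17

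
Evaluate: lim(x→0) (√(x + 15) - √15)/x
This is a standard limit.

Factor or rationalize the expression:
  lim(x→0) (√(x + 15) - √15)/x = sqrt(15)/30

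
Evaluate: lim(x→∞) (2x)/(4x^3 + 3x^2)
This is an ∞/∞ indeterminate form.

Apply L'Hôpital's rule: differentiate numerator and denominator separately.
  f(x) = 2·x   ⇒   f'(x) = 2
  g(x) = 4·x^3 + 3·x^2   ⇒   g'(x) = 12·x^2 + 6·x
  lim(x→∞) f'(x)/g'(x) = lim(x→∞) (2)/(12·x^2 + 6·x)
  = 0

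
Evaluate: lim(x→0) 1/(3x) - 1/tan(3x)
This is an ∞-∞ indeterminate form.

Combine fractions or rationalize to convert ∞-∞ to 0/0 form:
  lim(x→0) 1/(3x) - 1/tan(3x) = 0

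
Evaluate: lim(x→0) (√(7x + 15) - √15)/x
This is a standard limit.

Factor or rationalize the expression:
  lim(x→0) (√(7x + 15) - √15)/x = 7·sqrt(15)/30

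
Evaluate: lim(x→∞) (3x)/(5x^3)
This is an ∞/∞ indeterminate form.

Apply L'Hôpital's rule: differentiate numerator and denominator separately.
  f(x) = 3·x   ⇒   f'(x) = 3
  g(x) = 5·x^3   ⇒   g'(x) = 15·x^2
  lim(x→∞) f'(x)/g'(x) = lim(x→∞) (3)/(15·x^2)
  = 0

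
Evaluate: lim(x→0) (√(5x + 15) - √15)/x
This is a standard limit.

Factor or rationalize the expression:
  lim(x→0) (√(5x + 15) - √15)/x = sqrt(15)/6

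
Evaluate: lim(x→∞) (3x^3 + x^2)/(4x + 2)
This is an ∞/∞ indeterminate form.

Apply L'Hôpital's rule: differentiate numerator and denominator separately.
  f(x) = 3·x^3 + x^2   ⇒   f'(x) = 9·x^2 + 2·x
  g(x) = 4·x + 2   ⇒   g'(x) = 4
  lim(x→∞) f'(x)/g'(x) = lim(x→∞) (9·x^2 + 2·x)/(4)
  = ∞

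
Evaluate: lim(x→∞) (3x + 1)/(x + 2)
This is an ∞/∞ indeterminate form.

Apply L'Hôpital's rule: differentiate numerator and denominator separately.
  f(x) = 3·x + 1   ⇒   f'(x) = 3
  g(x) = x + 2   ⇒   g'(x) = 1
  lim(x→∞) f'(x)/g'(x) = lim(x→∞) (3)/(1)
  = 3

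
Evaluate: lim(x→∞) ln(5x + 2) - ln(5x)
This is an ∞-∞ indeterminate form.

Combine fractions or rationalize to convert ∞-∞ to 0/0 form:
  lim(x→∞) ln(5x + 2) - ln(5x) = 0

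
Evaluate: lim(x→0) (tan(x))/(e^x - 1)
This is a 0/0 indeterminate form.

Apply L'Hôpital's rule: differentiate numerator and denominator separately.
  f(x) = tan(x)   ⇒   f'(x) = tan(x)^2 + 1
  g(x) = e^(x) - 1   ⇒   g'(x) = e^(x)
  lim(x→0) f'(x)/g'(x) = lim(x→0) (tan(x)^2 + 1)/(e^(x))
  = 1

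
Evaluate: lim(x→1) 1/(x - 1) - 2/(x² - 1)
This is an ∞-∞ indeterminate form.

Combine fractions or rationalize to convert ∞-∞ to 0/0 form:
  lim(x→1) 1/(x - 1) - 2/(x² - 1) = 1/2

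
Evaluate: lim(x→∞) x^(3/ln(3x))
This is an exponential indeterminate form.

For exponential indeterminate forms, take the natural log:
  Let L = lim(x→∞) x^(3/ln(3x))
  Then ln(L) = lim(x→∞) [exponent × ln(base)]
  Evaluate using L'Hôpital or standard limits, then exponentiate.
  L = e^(3)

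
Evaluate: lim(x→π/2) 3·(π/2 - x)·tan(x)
This is a 0·∞ indeterminate form.

Rewrite 0·∞ as a quotient (0/0 or ∞/∞ form), then apply L'Hôpital's rule:
  lim(x→π/2) 3·(π/2 - x)·tan(x) = 3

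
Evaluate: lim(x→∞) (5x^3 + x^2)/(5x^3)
This is an ∞/∞ indeterminate form.

Apply L'Hôpital's rule: differentiate numerator and denominator separately.
  f(x) = 5·x^3 + x^2   ⇒   f'(x) = 15·x^2 + 2·x
  g(x) = 5·x^3   ⇒   g'(x) = 15·x^2
  lim(x→∞) f'(x)/g'(x) = lim(x→∞) (15·x^2 + 2·x)/(15·x^2)
  = 1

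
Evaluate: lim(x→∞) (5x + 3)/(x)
This is an ∞/∞ indeterminate form.

Apply L'Hôpital's rule: differentiate numerator and denominator separately.
  f(x) = 5·x + 3   ⇒   f'(x) = 5
  g(x) = x   ⇒   g'(x) = 1
  lim(x→∞) f'(x)/g'(x) = lim(x→∞) (5)/(1)
  = 5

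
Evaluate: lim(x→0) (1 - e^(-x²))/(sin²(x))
This is a 0/0 indeterminate form.

Apply L'Hôpital's rule: differentiate numerator and denominator separately.
  f(x) = 1 - e^(-x^2)   ⇒   f'(x) = 2·x·e^(-x^2)
  g(x) = sin(x)^2   ⇒   g'(x) = 2·sin(x)·cos(x)
  lim(x→0) f'(x)/g'(x) = lim(x→0) (2·x·e^(-x^2))/(2·sin(x)·cos(x))
  = 1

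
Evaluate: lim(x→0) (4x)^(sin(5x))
This is an exponential indeterminate form.

For exponential indeterminate forms, take the natural log:
  Let L = lim(x→0) (4x)^(sin(5x))
  Then ln(L) = lim(x→0) [exponent × ln(base)]
  Evaluate using L'Hôpital or standard limits, then exponentiate.
  L = 1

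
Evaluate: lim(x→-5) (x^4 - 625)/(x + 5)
This is a standard limit.

Factor or rationalize the expression:
  lim(x→-5) (x^4 - 625)/(x + 5) = -500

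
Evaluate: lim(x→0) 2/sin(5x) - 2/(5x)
This is an ∞-∞ indeterminate form.

Combine fractions or rationalize to convert ∞-∞ to 0/0 form:
  lim(x→0) 2/sin(5x) - 2/(5x) = 0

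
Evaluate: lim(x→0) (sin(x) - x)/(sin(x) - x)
This is a 0/0 indeterminate form.

Apply L'Hôpital's rule: differentiate numerator and denominator separately.
  f(x) = -x + sin(x)   ⇒   f'(x) = cos(x) - 1
  g(x) = -x + sin(x)   ⇒   g'(x) = cos(x) - 1
  lim(x→0) f'(x)/g'(x) = lim(x→0) (cos(x) - 1)/(cos(x) - 1)
  = 1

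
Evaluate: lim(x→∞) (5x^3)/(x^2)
This is an ∞/∞ indeterminate form.

Apply L'Hôpital's rule: differentiate numerator and denominator separately.
  f(x) = 5·x^3   ⇒   f'(x) = 15·x^2
  g(x) = x^2   ⇒   g'(x) = 2·x
  lim(x→∞) f'(x)/g'(x) = lim(x→∞) (15·x^2)/(2·x)
  = ∞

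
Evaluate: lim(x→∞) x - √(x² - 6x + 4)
This is an ∞-∞ indeterminate form.

Combine fractions or rationalize to convert ∞-∞ to 0/0 form:
  lim(x→∞) x - √(x² - 6x + 4) = 3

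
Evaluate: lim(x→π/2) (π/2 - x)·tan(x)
This is a 0·∞ indeterminate form.

Rewrite 0·∞ as a quotient (0/0 or ∞/∞ form), then apply L'Hôpital's rule:
  lim(x→π/2) (π/2 - x)·tan(x) = 1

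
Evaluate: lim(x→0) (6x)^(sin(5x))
This is an exponential indeterminate form.

For exponential indeterminate forms, take the natural log:
  Let L = lim(x→0) (6x)^(sin(5x))
  Then ln(L) = lim(x→0) [exponent × ln(base)]
  Evaluate using L'Hôpital or standard limits, then exponentiate.
  L = 1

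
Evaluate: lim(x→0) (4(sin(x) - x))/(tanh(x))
This is a 0/0 indeterminate form.

Apply L'Hôpital's rule: differentiate numerator and denominator separately.
  f(x) = -4·x + 4·sin(x)   ⇒   f'(x) = 4·cos(x) - 4
  g(x) = tanh(x)   ⇒   g'(x) = 1 - tanh(x)^2
  lim(x→0) f'(x)/g'(x) = lim(x→0) (4·cos(x) - 4)/(1 - tanh(x)^2)
  = 0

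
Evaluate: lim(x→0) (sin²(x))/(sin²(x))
This is a 0/0 indeterminate form.

Apply L'Hôpital's rule: differentiate numerator and denominator separately.
  f(x) = sin(x)^2   ⇒   f'(x) = 2·sin(x)·cos(x)
  g(x) = sin(x)^2   ⇒   g'(x) = 2·sin(x)·cos(x)
  lim(x→0) f'(x)/g'(x) = lim(x→0) (2·sin(x)·cos(x))/(2·sin(x)·cos(x))
  = 1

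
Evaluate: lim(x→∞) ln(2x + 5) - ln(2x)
This is an ∞-∞ indeterminate form.

Combine fractions or rationalize to convert ∞-∞ to 0/0 form:
  lim(x→∞) ln(2x + 5) - ln(2x) = 0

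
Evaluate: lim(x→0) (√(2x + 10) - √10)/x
This is a standard limit.

Factor or rationalize the expression:
  lim(x→0) (√(2x + 10) - √10)/x = sqrt(10)/10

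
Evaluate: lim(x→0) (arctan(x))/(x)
This is a 0/0 indeterminate form.

Apply L'Hôpital's rule: differentiate numerator and denominator separately.
  f(x) = atan(x)   ⇒   f'(x) = 1/(x^2 + 1)
  g(x) = x   ⇒   g'(x) = 1
  lim(x→0) f'(x)/g'(x) = lim(x→0) (1/(x^2 + 1))/(1)
  = 1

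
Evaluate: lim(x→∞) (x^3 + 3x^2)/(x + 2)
This is an ∞/∞ indeterminate form.

Apply L'Hôpital's rule: differentiate numerator and denominator separately.
  f(x) = x^3 + 3·x^2   ⇒   f'(x) = 3·x^2 + 6·x
  g(x) = x + 2   ⇒   g'(x) = 1
  lim(x→∞) f'(x)/g'(x) = lim(x→∞) (3·x^2 + 6·x)/(1)
  = ∞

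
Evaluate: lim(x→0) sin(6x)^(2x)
This is an exponential indeterminate form.

For exponential indeterminate forms, take the natural log:
  Let L = lim(x→0) sin(6x)^(2x)
  Then ln(L) = lim(x→0) [exponent × ln(base)]
  Evaluate using L'Hôpital or standard limits, then exponentiate.
  L = 1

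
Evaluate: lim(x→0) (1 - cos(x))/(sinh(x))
This is a 0/0 indeterminate form.

Apply L'Hôpital's rule: differentiate numerator and denominator separately.
  f(x) = 1 - cos(x)   ⇒   f'(x) = sin(x)
  g(x) = sinh(x)   ⇒   g'(x) = cosh(x)
  lim(x→0) f'(x)/g'(x) = lim(x→0) (sin(x))/(cosh(x))
  = 0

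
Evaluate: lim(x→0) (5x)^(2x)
This is an exponential indeterminate form.

For exponential indeterminate forms, take the natural log:
  Let L = lim(x→0) (5x)^(2x)
  Then ln(L) = lim(x→0) [exponent × ln(base)]
  Evaluate using L'Hôpital or standard limits, then exponentiate.
  L = 1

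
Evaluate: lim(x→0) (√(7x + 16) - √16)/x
This is a standard limit.

Factor or rationalize the expression:
  lim(x→0) (√(7x + 16) - √16)/x = 7/8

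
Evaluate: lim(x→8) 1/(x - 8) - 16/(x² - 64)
This is an ∞-∞ indeterminate form.

Combine fractions or rationalize to convert ∞-∞ to 0/0 form:
  lim(x→8) 1/(x - 8) - 16/(x² - 64) = 1/16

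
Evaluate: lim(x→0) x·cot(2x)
This is a 0·∞ indeterminate form.

Rewrite 0·∞ as a quotient (0/0 or ∞/∞ form), then apply L'Hôpital's rule:
  lim(x→0) x·cot(2x) = 1/2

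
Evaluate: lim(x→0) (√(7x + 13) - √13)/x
This is a standard limit.

Factor or rationalize the expression:
  lim(x→0) (√(7x + 13) - √13)/x = 7·sqrt(13)/26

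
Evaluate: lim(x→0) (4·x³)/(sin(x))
This is a 0/0 indeterminate form.

Apply L'Hôpital's rule: differentiate numerator and denominator separately.
  f(x) = 4·x^3   ⇒   f'(x) = 12·x^2
  g(x) = sin(x)   ⇒   g'(x) = cos(x)
  lim(x→0) f'(x)/g'(x) = lim(x→0) (12·x^2)/(cos(x))
  = 0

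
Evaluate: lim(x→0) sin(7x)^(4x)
This is an exponential indeterminate form.

For exponential indeterminate forms, take the natural log:
  Let L = lim(x→0) sin(7x)^(4x)
  Then ln(L) = lim(x→0) [exponent × ln(base)]
  Evaluate using L'Hôpital or standard limits, then exponentiate.
  L = 1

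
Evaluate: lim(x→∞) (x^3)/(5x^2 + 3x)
This is an ∞/∞ indeterminate form.

Apply L'Hôpital's rule: differentiate numerator and denominator separately.
  f(x) = x^3   ⇒   f'(x) = 3·x^2
  g(x) = 5·x^2 + 3·x   ⇒   g'(x) = 10·x + 3
  lim(x→∞) f'(x)/g'(x) = lim(x→∞) (3·x^2)/(10·x + 3)
  = ∞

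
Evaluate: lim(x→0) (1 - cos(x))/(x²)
This is a 0/0 indeterminate form.

Apply L'Hôpital's rule: differentiate numerator and denominator separately.
  f(x) = 1 - cos(x)   ⇒   f'(x) = sin(x)
  g(x) = x^2   ⇒   g'(x) = 2·x
  lim(x→0) f'(x)/g'(x) = lim(x→0) (sin(x))/(2·x)
  = 1/2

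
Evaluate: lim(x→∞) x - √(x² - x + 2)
This is an ∞-∞ indeterminate form.

Combine fractions or rationalize to convert ∞-∞ to 0/0 form:
  lim(x→∞) x - √(x² - x + 2) = 1/2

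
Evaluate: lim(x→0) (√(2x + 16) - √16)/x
This is a standard limit.

Factor or rationalize the expression:
  lim(x→0) (√(2x + 16) - √16)/x = 1/4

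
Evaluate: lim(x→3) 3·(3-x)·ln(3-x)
This is a 0·∞ indeterminate form.

Rewrite 0·∞ as a quotient (0/0 or ∞/∞ form), then apply L'Hôpital's rule:
  lim(x→3) 3·(3-x)·ln(3-x) = 0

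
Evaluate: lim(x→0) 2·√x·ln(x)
This is a 0·∞ indeterminate form.

Rewrite 0·∞ as a quotient (0/0 or ∞/∞ form), then apply L'Hôpital's rule:
  lim(x→0) 2·√x·ln(x) = 0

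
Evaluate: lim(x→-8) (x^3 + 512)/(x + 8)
This is a standard limit.

Factor or rationalize the expression:
  lim(x→-8) (x^3 + 512)/(x + 8) = 192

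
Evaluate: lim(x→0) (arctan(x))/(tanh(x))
This is a 0/0 indeterminate form.

Apply L'Hôpital's rule: differentiate numerator and denominator separately.
  f(x) = atan(x)   ⇒   f'(x) = 1/(x^2 + 1)
  g(x) = tanh(x)   ⇒   g'(x) = 1 - tanh(x)^2
  lim(x→0) f'(x)/g'(x) = lim(x→0) (1/(x^2 + 1))/(1 - tanh(x)^2)
  = 1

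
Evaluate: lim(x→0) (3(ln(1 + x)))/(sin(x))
This is a 0/0 indeterminate form.

Apply L'Hôpital's rule: differentiate numerator and denominator separately.
  f(x) = 3·ln(x + 1)   ⇒   f'(x) = 3/(x + 1)
  g(x) = sin(x)   ⇒   g'(x) = cos(x)
  lim(x→0) f'(x)/g'(x) = lim(x→0) (3/(x + 1))/(cos(x))
  = 3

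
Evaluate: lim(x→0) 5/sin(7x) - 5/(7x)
This is an ∞-∞ indeterminate form.

Combine fractions or rationalize to convert ∞-∞ to 0/0 form:
  lim(x→0) 5/sin(7x) - 5/(7x) = 0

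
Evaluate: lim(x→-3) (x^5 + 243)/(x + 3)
This is a standard limit.

Factor or rationalize the expression:
  lim(x→-3) (x^5 + 243)/(x + 3) = 405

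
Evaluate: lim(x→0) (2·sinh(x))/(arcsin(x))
This is a 0/0 indeterminate form.

Apply L'Hôpital's rule: differentiate numerator and denominator separately.
  f(x) = 2·sinh(x)   ⇒   f'(x) = 2·cosh(x)
  g(x) = asin(x)   ⇒   g'(x) = 1/sqrt(1 - x^2)
  lim(x→0) f'(x)/g'(x) = lim(x→0) (2·cosh(x))/(1/sqrt(1 - x^2))
  = 2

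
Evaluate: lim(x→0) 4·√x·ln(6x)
This is a 0·∞ indeterminate form.

Rewrite 0·∞ as a quotient (0/0 or ∞/∞ form), then apply L'Hôpital's rule:
  lim(x→0) 4·√x·ln(6x) = 0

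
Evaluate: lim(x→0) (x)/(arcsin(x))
This is a 0/0 indeterminate form.

Apply L'Hôpital's rule: differentiate numerator and denominator separately.
  f(x) = x   ⇒   f'(x) = 1
  g(x) = asin(x)   ⇒   g'(x) = 1/sqrt(1 - x^2)
  lim(x→0) f'(x)/g'(x) = lim(x→0) (1)/(1/sqrt(1 - x^2))
  = 1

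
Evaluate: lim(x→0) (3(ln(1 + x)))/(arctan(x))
This is a 0/0 indeterminate form.

Apply L'Hôpital's rule: differentiate numerator and denominator separately.
  f(x) = 3·ln(x + 1)   ⇒   f'(x) = 3/(x + 1)
  g(x) = atan(x)   ⇒   g'(x) = 1/(x^2 + 1)
  lim(x→0) f'(x)/g'(x) = lim(x→0) (3/(x + 1))/(1/(x^2 + 1))
  = 3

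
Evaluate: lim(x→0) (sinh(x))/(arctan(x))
This is a 0/0 indeterminate form.

Apply L'Hôpital's rule: differentiate numerator and denominator separately.
  f(x) = sinh(x)   ⇒   f'(x) = cosh(x)
  g(x) = atan(x)   ⇒   g'(x) = 1/(x^2 + 1)
  lim(x→0) f'(x)/g'(x) = lim(x→0) (cosh(x))/(1/(x^2 + 1))
  = 1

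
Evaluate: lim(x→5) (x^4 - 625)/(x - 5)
This is a standard limit.

Factor or rationalize the expression:
  lim(x→5) (x^4 - 625)/(x - 5) = 500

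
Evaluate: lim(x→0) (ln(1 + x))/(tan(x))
This is a 0/0 indeterminate form.

Apply L'Hôpital's rule: differentiate numerator and denominator separately.
  f(x) = ln(x + 1)   ⇒   f'(x) = 1/(x + 1)
  g(x) = tan(x)   ⇒   g'(x) = tan(x)^2 + 1
  lim(x→0) f'(x)/g'(x) = lim(x→0) (1/(x + 1))/(tan(x)^2 + 1)
  = 1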